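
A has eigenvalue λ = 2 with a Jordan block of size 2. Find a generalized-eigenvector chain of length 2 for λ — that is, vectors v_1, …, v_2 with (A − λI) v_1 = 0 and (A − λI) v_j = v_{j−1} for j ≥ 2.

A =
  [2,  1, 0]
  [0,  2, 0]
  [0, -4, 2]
A Jordan chain for λ = 2 of length 2:
v_1 = (1, 0, -4)ᵀ
v_2 = (0, 1, 0)ᵀ

Let N = A − (2)·I. We want v_2 with N^2 v_2 = 0 but N^1 v_2 ≠ 0; then v_{j-1} := N · v_j for j = 2, …, 2.

Pick v_2 = (0, 1, 0)ᵀ.
Then v_1 = N · v_2 = (1, 0, -4)ᵀ.

Sanity check: (A − (2)·I) v_1 = (0, 0, 0)ᵀ = 0. ✓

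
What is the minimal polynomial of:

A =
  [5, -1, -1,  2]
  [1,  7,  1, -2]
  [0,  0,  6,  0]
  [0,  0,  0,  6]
x^2 - 12*x + 36

The characteristic polynomial is χ_A(x) = (x - 6)^4, so the eigenvalues are known. The minimal polynomial is
  m_A(x) = Π_λ (x − λ)^{k_λ}
where k_λ is the size of the *largest* Jordan block for λ (equivalently, the smallest k with (A − λI)^k v = 0 for every generalised eigenvector v of λ).

  λ = 6: largest Jordan block has size 2, contributing (x − 6)^2

So m_A(x) = (x - 6)^2 = x^2 - 12*x + 36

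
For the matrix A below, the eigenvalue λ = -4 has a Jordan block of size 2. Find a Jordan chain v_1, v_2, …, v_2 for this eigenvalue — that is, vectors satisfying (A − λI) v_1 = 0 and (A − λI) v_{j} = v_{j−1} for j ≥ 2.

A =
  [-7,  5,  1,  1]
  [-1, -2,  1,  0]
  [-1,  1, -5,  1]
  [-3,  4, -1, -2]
A Jordan chain for λ = -4 of length 2:
v_1 = (-3, -1, -1, -3)ᵀ
v_2 = (1, 0, 0, 0)ᵀ

Let N = A − (-4)·I. We want v_2 with N^2 v_2 = 0 but N^1 v_2 ≠ 0; then v_{j-1} := N · v_j for j = 2, …, 2.

Pick v_2 = (1, 0, 0, 0)ᵀ.
Then v_1 = N · v_2 = (-3, -1, -1, -3)ᵀ.

Sanity check: (A − (-4)·I) v_1 = (0, 0, 0, 0)ᵀ = 0. ✓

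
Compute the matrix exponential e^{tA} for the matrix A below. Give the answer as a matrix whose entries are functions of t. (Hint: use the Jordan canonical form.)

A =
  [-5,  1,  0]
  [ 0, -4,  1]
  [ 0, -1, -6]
e^{tA} =
  [exp(-5*t), t^2*exp(-5*t)/2 + t*exp(-5*t), t^2*exp(-5*t)/2]
  [0, t*exp(-5*t) + exp(-5*t), t*exp(-5*t)]
  [0, -t*exp(-5*t), -t*exp(-5*t) + exp(-5*t)]

Strategy: write A = P · J · P⁻¹ where J is a Jordan canonical form, so e^{tA} = P · e^{tJ} · P⁻¹, and e^{tJ} can be computed block-by-block.

A has Jordan form
J =
  [-5,  1,  0]
  [ 0, -5,  1]
  [ 0,  0, -5]
(up to reordering of blocks).

Per-block formulas:
  For a 3×3 Jordan block J_3(-5): exp(t · J_3(-5)) = e^(-5t)·(I + t·N + (t^2/2)·N^2), where N is the 3×3 nilpotent shift.

After assembling e^{tJ} and conjugating by P, we get:

e^{tA} =
  [exp(-5*t), t^2*exp(-5*t)/2 + t*exp(-5*t), t^2*exp(-5*t)/2]
  [0, t*exp(-5*t) + exp(-5*t), t*exp(-5*t)]
  [0, -t*exp(-5*t), -t*exp(-5*t) + exp(-5*t)]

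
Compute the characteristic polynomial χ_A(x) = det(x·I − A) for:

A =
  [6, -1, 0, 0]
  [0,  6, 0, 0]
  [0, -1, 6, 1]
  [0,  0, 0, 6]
x^4 - 24*x^3 + 216*x^2 - 864*x + 1296

Expanding det(x·I − A) (e.g. by cofactor expansion or by noting that A is similar to its Jordan form J, which has the same characteristic polynomial as A) gives
  χ_A(x) = x^4 - 24*x^3 + 216*x^2 - 864*x + 1296
which factors as (x - 6)^4. The eigenvalues (with algebraic multiplicities) are λ = 6 with multiplicity 4.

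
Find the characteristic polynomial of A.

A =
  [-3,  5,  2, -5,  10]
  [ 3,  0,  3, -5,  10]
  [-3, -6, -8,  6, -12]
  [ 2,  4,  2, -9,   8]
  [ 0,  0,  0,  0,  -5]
x^5 + 25*x^4 + 250*x^3 + 1250*x^2 + 3125*x + 3125

Expanding det(x·I − A) (e.g. by cofactor expansion or by noting that A is similar to its Jordan form J, which has the same characteristic polynomial as A) gives
  χ_A(x) = x^5 + 25*x^4 + 250*x^3 + 1250*x^2 + 3125*x + 3125
which factors as (x + 5)^5. The eigenvalues (with algebraic multiplicities) are λ = -5 with multiplicity 5.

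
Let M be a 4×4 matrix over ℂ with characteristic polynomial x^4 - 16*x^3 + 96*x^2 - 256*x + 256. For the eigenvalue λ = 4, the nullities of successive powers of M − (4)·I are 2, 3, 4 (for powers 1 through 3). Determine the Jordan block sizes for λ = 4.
Block sizes for λ = 4: [3, 1]

From the dimensions of kernels of powers, the number of Jordan blocks of size at least j is d_j − d_{j−1} where d_j = dim ker(N^j) (with d_0 = 0). Computing the differences gives [2, 1, 1].
The number of blocks of size exactly k is (#blocks of size ≥ k) − (#blocks of size ≥ k + 1), so the partition is: 1 block(s) of size 1, 1 block(s) of size 3.
In nonincreasing order the block sizes are [3, 1].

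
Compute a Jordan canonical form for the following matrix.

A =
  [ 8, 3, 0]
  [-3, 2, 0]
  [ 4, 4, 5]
J_2(5) ⊕ J_1(5)

The characteristic polynomial is
  det(x·I − A) = x^3 - 15*x^2 + 75*x - 125 = (x - 5)^3

Eigenvalues and multiplicities (the geometric multiplicity of λ is n − rank(A − λI), which equals the number of Jordan blocks for λ):
  λ = 5: algebraic multiplicity = 3, geometric multiplicity = 2

Determining the block sizes for each eigenvalue:
  λ = 5: 2 blocks summing to 3 forces exactly one block of size 2 and the rest size 1 → block sizes [2, 1]

Assembling the blocks gives a Jordan form
J =
  [5, 1, 0]
  [0, 5, 0]
  [0, 0, 5]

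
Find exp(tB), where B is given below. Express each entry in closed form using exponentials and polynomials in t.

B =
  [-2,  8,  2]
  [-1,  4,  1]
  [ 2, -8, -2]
e^{tB} =
  [1 - 2*t, 8*t, 2*t]
  [-t, 4*t + 1, t]
  [2*t, -8*t, 1 - 2*t]

Strategy: write B = P · J · P⁻¹ where J is a Jordan canonical form, so e^{tB} = P · e^{tJ} · P⁻¹, and e^{tJ} can be computed block-by-block.

B has Jordan form
J =
  [0, 1, 0]
  [0, 0, 0]
  [0, 0, 0]
(up to reordering of blocks).

Per-block formulas:
  For a 2×2 Jordan block J_2(0): exp(t · J_2(0)) = e^(0t)·(I + t·N), where N is the 2×2 nilpotent shift.
  For a 1×1 block at λ = 0: exp(t · [0]) = [e^(0t)].

After assembling e^{tJ} and conjugating by P, we get:

e^{tB} =
  [1 - 2*t, 8*t, 2*t]
  [-t, 4*t + 1, t]
  [2*t, -8*t, 1 - 2*t]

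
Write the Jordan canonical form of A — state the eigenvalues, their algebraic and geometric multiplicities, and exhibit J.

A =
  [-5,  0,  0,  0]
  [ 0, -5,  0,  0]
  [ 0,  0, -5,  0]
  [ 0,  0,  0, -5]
J_1(-5) ⊕ J_1(-5) ⊕ J_1(-5) ⊕ J_1(-5)

The characteristic polynomial is
  det(x·I − A) = x^4 + 20*x^3 + 150*x^2 + 500*x + 625 = (x + 5)^4

Eigenvalues and multiplicities (the geometric multiplicity of λ is n − rank(A − λI), which equals the number of Jordan blocks for λ):
  λ = -5: algebraic multiplicity = 4, geometric multiplicity = 4

Determining the block sizes for each eigenvalue:
  λ = -5: gm = am = 4, so every block has size 1 → block sizes [1, 1, 1, 1]

Assembling the blocks gives a Jordan form
J =
  [-5,  0,  0,  0]
  [ 0, -5,  0,  0]
  [ 0,  0, -5,  0]
  [ 0,  0,  0, -5]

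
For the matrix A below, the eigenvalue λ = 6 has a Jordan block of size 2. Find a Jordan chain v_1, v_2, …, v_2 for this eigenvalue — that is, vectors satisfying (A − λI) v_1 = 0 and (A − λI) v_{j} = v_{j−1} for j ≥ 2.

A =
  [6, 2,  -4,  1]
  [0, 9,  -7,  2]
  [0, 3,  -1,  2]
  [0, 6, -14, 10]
A Jordan chain for λ = 6 of length 2:
v_1 = (2, 3, 3, 6)ᵀ
v_2 = (0, 1, 0, 0)ᵀ

Let N = A − (6)·I. We want v_2 with N^2 v_2 = 0 but N^1 v_2 ≠ 0; then v_{j-1} := N · v_j for j = 2, …, 2.

Pick v_2 = (0, 1, 0, 0)ᵀ.
Then v_1 = N · v_2 = (2, 3, 3, 6)ᵀ.

Sanity check: (A − (6)·I) v_1 = (0, 0, 0, 0)ᵀ = 0. ✓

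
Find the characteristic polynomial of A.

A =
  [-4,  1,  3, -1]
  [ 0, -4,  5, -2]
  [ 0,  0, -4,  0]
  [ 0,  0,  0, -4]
x^4 + 16*x^3 + 96*x^2 + 256*x + 256

Expanding det(x·I − A) (e.g. by cofactor expansion or by noting that A is similar to its Jordan form J, which has the same characteristic polynomial as A) gives
  χ_A(x) = x^4 + 16*x^3 + 96*x^2 + 256*x + 256
which factors as (x + 4)^4. The eigenvalues (with algebraic multiplicities) are λ = -4 with multiplicity 4.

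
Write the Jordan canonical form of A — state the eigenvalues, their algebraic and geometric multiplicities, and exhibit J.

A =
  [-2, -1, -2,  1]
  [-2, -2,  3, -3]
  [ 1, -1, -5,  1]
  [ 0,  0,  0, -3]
J_3(-3) ⊕ J_1(-3)

The characteristic polynomial is
  det(x·I − A) = x^4 + 12*x^3 + 54*x^2 + 108*x + 81 = (x + 3)^4

Eigenvalues and multiplicities (the geometric multiplicity of λ is n − rank(A − λI), which equals the number of Jordan blocks for λ):
  λ = -3: algebraic multiplicity = 4, geometric multiplicity = 2

Determining the block sizes for each eigenvalue:
  λ = -3: with am = 4 and gm = 2, the partition is not yet determined (e.g. several partitions of 4 into 2 parts exist). Let N = A − (-3)·I. Computing rank(N^1) = 2, rank(N^2) = 1, rank(N^3) = 0; the number of blocks of size ≥ j is rank(N^{j−1}) − rank(N^j), giving [2, 1, 1]. So we have 1 block(s) of size 3, 1 block(s) of size 1 → block sizes [3, 1]

Assembling the blocks gives a Jordan form
J =
  [-3,  1,  0,  0]
  [ 0, -3,  1,  0]
  [ 0,  0, -3,  0]
  [ 0,  0,  0, -3]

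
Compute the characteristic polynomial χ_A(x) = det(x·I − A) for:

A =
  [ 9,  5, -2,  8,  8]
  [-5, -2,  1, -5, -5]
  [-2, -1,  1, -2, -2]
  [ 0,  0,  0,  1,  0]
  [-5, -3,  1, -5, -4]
x^5 - 5*x^4 + 10*x^3 - 10*x^2 + 5*x - 1

Expanding det(x·I − A) (e.g. by cofactor expansion or by noting that A is similar to its Jordan form J, which has the same characteristic polynomial as A) gives
  χ_A(x) = x^5 - 5*x^4 + 10*x^3 - 10*x^2 + 5*x - 1
which factors as (x - 1)^5. The eigenvalues (with algebraic multiplicities) are λ = 1 with multiplicity 5.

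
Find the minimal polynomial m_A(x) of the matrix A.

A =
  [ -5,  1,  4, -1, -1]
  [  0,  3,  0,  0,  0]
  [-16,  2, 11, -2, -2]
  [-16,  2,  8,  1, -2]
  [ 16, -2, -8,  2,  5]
x^2 - 6*x + 9

The characteristic polynomial is χ_A(x) = (x - 3)^5, so the eigenvalues are known. The minimal polynomial is
  m_A(x) = Π_λ (x − λ)^{k_λ}
where k_λ is the size of the *largest* Jordan block for λ (equivalently, the smallest k with (A − λI)^k v = 0 for every generalised eigenvector v of λ).

  λ = 3: largest Jordan block has size 2, contributing (x − 3)^2

So m_A(x) = (x - 3)^2 = x^2 - 6*x + 9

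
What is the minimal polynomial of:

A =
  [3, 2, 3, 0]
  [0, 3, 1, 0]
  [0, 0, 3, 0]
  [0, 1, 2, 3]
x^3 - 9*x^2 + 27*x - 27

The characteristic polynomial is χ_A(x) = (x - 3)^4, so the eigenvalues are known. The minimal polynomial is
  m_A(x) = Π_λ (x − λ)^{k_λ}
where k_λ is the size of the *largest* Jordan block for λ (equivalently, the smallest k with (A − λI)^k v = 0 for every generalised eigenvector v of λ).

  λ = 3: largest Jordan block has size 3, contributing (x − 3)^3

So m_A(x) = (x - 3)^3 = x^3 - 9*x^2 + 27*x - 27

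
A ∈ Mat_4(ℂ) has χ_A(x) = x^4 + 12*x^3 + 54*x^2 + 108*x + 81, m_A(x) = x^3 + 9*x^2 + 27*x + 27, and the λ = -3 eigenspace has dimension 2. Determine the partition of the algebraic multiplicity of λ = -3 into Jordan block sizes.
Block sizes for λ = -3: [3, 1]

Step 1 — from the characteristic polynomial, algebraic multiplicity of λ = -3 is 4. From dim ker(A − (-3)·I) = 2, there are exactly 2 Jordan blocks for λ = -3.
Step 2 — from the minimal polynomial, the factor (x + 3)^3 tells us the largest block for λ = -3 has size 3.
Step 3 — with total size 4, 2 blocks, and largest block 3, the block sizes (in nonincreasing order) are [3, 1].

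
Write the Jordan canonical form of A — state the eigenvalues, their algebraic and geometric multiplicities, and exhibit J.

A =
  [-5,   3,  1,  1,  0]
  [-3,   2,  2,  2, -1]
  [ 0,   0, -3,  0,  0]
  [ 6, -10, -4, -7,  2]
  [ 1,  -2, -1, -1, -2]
J_3(-3) ⊕ J_1(-3) ⊕ J_1(-3)

The characteristic polynomial is
  det(x·I − A) = x^5 + 15*x^4 + 90*x^3 + 270*x^2 + 405*x + 243 = (x + 3)^5

Eigenvalues and multiplicities (the geometric multiplicity of λ is n − rank(A − λI), which equals the number of Jordan blocks for λ):
  λ = -3: algebraic multiplicity = 5, geometric multiplicity = 3

Determining the block sizes for each eigenvalue:
  λ = -3: with am = 5 and gm = 3, the partition is not yet determined (e.g. several partitions of 5 into 3 parts exist). Let N = A − (-3)·I. Computing rank(N^1) = 2, rank(N^2) = 1, rank(N^3) = 0; the number of blocks of size ≥ j is rank(N^{j−1}) − rank(N^j), giving [3, 1, 1]. So we have 1 block(s) of size 3, 2 block(s) of size 1 → block sizes [3, 1, 1]

Assembling the blocks gives a Jordan form
J =
  [-3,  1,  0,  0,  0]
  [ 0, -3,  1,  0,  0]
  [ 0,  0, -3,  0,  0]
  [ 0,  0,  0, -3,  0]
  [ 0,  0,  0,  0, -3]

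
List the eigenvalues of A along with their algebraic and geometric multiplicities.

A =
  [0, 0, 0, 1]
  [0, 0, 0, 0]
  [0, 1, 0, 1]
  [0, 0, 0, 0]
λ = 0: alg = 4, geom = 2

Step 1 — factor the characteristic polynomial to read off the algebraic multiplicities:
  χ_A(x) = x^4

Step 2 — compute geometric multiplicities via the rank-nullity identity g(λ) = n − rank(A − λI):
  rank(A − (0)·I) = 2, so dim ker(A − (0)·I) = n − 2 = 2

Summary:
  λ = 0: algebraic multiplicity = 4, geometric multiplicity = 2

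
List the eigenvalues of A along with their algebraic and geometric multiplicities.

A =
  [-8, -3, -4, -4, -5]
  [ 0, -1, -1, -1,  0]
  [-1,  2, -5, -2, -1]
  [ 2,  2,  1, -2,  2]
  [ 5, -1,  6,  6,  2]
λ = -3: alg = 4, geom = 2; λ = -2: alg = 1, geom = 1

Step 1 — factor the characteristic polynomial to read off the algebraic multiplicities:
  χ_A(x) = (x + 2)*(x + 3)^4

Step 2 — compute geometric multiplicities via the rank-nullity identity g(λ) = n − rank(A − λI):
  rank(A − (-3)·I) = 3, so dim ker(A − (-3)·I) = n − 3 = 2
  rank(A − (-2)·I) = 4, so dim ker(A − (-2)·I) = n − 4 = 1

Summary:
  λ = -3: algebraic multiplicity = 4, geometric multiplicity = 2
  λ = -2: algebraic multiplicity = 1, geometric multiplicity = 1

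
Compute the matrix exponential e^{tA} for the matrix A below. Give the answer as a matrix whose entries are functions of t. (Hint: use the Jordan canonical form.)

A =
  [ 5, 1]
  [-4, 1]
e^{tA} =
  [2*t*exp(3*t) + exp(3*t), t*exp(3*t)]
  [-4*t*exp(3*t), -2*t*exp(3*t) + exp(3*t)]

Strategy: write A = P · J · P⁻¹ where J is a Jordan canonical form, so e^{tA} = P · e^{tJ} · P⁻¹, and e^{tJ} can be computed block-by-block.

A has Jordan form
J =
  [3, 1]
  [0, 3]
(up to reordering of blocks).

Per-block formulas:
  For a 2×2 Jordan block J_2(3): exp(t · J_2(3)) = e^(3t)·(I + t·N), where N is the 2×2 nilpotent shift.

After assembling e^{tJ} and conjugating by P, we get:

e^{tA} =
  [2*t*exp(3*t) + exp(3*t), t*exp(3*t)]
  [-4*t*exp(3*t), -2*t*exp(3*t) + exp(3*t)]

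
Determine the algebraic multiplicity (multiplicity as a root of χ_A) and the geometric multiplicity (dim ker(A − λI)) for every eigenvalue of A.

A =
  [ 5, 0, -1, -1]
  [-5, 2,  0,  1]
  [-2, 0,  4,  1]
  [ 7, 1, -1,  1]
λ = 3: alg = 4, geom = 2

Step 1 — factor the characteristic polynomial to read off the algebraic multiplicities:
  χ_A(x) = (x - 3)^4

Step 2 — compute geometric multiplicities via the rank-nullity identity g(λ) = n − rank(A − λI):
  rank(A − (3)·I) = 2, so dim ker(A − (3)·I) = n − 2 = 2

Summary:
  λ = 3: algebraic multiplicity = 4, geometric multiplicity = 2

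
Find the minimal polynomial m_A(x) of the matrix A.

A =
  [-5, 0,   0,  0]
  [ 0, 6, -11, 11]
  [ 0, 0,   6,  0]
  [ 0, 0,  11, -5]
x^2 - x - 30

The characteristic polynomial is χ_A(x) = (x - 6)^2*(x + 5)^2, so the eigenvalues are known. The minimal polynomial is
  m_A(x) = Π_λ (x − λ)^{k_λ}
where k_λ is the size of the *largest* Jordan block for λ (equivalently, the smallest k with (A − λI)^k v = 0 for every generalised eigenvector v of λ).

  λ = -5: largest Jordan block has size 1, contributing (x + 5)
  λ = 6: largest Jordan block has size 1, contributing (x − 6)

So m_A(x) = (x - 6)*(x + 5) = x^2 - x - 30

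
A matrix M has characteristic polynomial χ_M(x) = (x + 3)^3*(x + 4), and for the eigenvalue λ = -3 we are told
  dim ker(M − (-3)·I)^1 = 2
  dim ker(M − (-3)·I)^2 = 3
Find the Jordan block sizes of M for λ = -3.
Block sizes for λ = -3: [2, 1]

From the dimensions of kernels of powers, the number of Jordan blocks of size at least j is d_j − d_{j−1} where d_j = dim ker(N^j) (with d_0 = 0). Computing the differences gives [2, 1].
The number of blocks of size exactly k is (#blocks of size ≥ k) − (#blocks of size ≥ k + 1), so the partition is: 1 block(s) of size 1, 1 block(s) of size 2.
In nonincreasing order the block sizes are [2, 1].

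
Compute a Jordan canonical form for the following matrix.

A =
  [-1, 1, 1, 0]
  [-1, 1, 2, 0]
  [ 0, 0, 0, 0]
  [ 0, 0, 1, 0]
J_3(0) ⊕ J_1(0)

The characteristic polynomial is
  det(x·I − A) = x^4

Eigenvalues and multiplicities (the geometric multiplicity of λ is n − rank(A − λI), which equals the number of Jordan blocks for λ):
  λ = 0: algebraic multiplicity = 4, geometric multiplicity = 2

Determining the block sizes for each eigenvalue:
  λ = 0: with am = 4 and gm = 2, the partition is not yet determined (e.g. several partitions of 4 into 2 parts exist). Let N = A − (0)·I. Computing rank(N^1) = 2, rank(N^2) = 1, rank(N^3) = 0; the number of blocks of size ≥ j is rank(N^{j−1}) − rank(N^j), giving [2, 1, 1]. So we have 1 block(s) of size 3, 1 block(s) of size 1 → block sizes [3, 1]

Assembling the blocks gives a Jordan form
J =
  [0, 1, 0, 0]
  [0, 0, 1, 0]
  [0, 0, 0, 0]
  [0, 0, 0, 0]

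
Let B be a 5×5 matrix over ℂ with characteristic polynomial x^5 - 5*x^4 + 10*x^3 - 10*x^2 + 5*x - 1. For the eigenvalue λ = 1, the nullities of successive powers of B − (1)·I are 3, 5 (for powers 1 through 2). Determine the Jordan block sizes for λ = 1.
Block sizes for λ = 1: [2, 2, 1]

From the dimensions of kernels of powers, the number of Jordan blocks of size at least j is d_j − d_{j−1} where d_j = dim ker(N^j) (with d_0 = 0). Computing the differences gives [3, 2].
The number of blocks of size exactly k is (#blocks of size ≥ k) − (#blocks of size ≥ k + 1), so the partition is: 1 block(s) of size 1, 2 block(s) of size 2.
In nonincreasing order the block sizes are [2, 2, 1].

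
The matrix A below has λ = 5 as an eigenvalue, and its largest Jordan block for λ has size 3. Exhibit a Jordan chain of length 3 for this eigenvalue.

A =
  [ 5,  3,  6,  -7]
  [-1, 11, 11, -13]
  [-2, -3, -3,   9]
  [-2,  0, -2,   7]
A Jordan chain for λ = 5 of length 3:
v_1 = (-1, -2, 1, 0)ᵀ
v_2 = (0, -1, -2, -2)ᵀ
v_3 = (1, 0, 0, 0)ᵀ

Let N = A − (5)·I. We want v_3 with N^3 v_3 = 0 but N^2 v_3 ≠ 0; then v_{j-1} := N · v_j for j = 3, …, 2.

Pick v_3 = (1, 0, 0, 0)ᵀ.
Then v_2 = N · v_3 = (0, -1, -2, -2)ᵀ.
Then v_1 = N · v_2 = (-1, -2, 1, 0)ᵀ.

Sanity check: (A − (5)·I) v_1 = (0, 0, 0, 0)ᵀ = 0. ✓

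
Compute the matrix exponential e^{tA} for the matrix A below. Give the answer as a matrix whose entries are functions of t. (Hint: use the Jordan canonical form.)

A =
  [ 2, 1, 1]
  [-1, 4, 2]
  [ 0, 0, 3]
e^{tA} =
  [-t*exp(3*t) + exp(3*t), t*exp(3*t), t^2*exp(3*t)/2 + t*exp(3*t)]
  [-t*exp(3*t), t*exp(3*t) + exp(3*t), t^2*exp(3*t)/2 + 2*t*exp(3*t)]
  [0, 0, exp(3*t)]

Strategy: write A = P · J · P⁻¹ where J is a Jordan canonical form, so e^{tA} = P · e^{tJ} · P⁻¹, and e^{tJ} can be computed block-by-block.

A has Jordan form
J =
  [3, 1, 0]
  [0, 3, 1]
  [0, 0, 3]
(up to reordering of blocks).

Per-block formulas:
  For a 3×3 Jordan block J_3(3): exp(t · J_3(3)) = e^(3t)·(I + t·N + (t^2/2)·N^2), where N is the 3×3 nilpotent shift.

After assembling e^{tJ} and conjugating by P, we get:

e^{tA} =
  [-t*exp(3*t) + exp(3*t), t*exp(3*t), t^2*exp(3*t)/2 + t*exp(3*t)]
  [-t*exp(3*t), t*exp(3*t) + exp(3*t), t^2*exp(3*t)/2 + 2*t*exp(3*t)]
  [0, 0, exp(3*t)]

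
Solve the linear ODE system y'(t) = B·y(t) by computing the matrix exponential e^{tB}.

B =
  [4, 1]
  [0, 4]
e^{tB} =
  [exp(4*t), t*exp(4*t)]
  [0, exp(4*t)]

Strategy: write B = P · J · P⁻¹ where J is a Jordan canonical form, so e^{tB} = P · e^{tJ} · P⁻¹, and e^{tJ} can be computed block-by-block.

B has Jordan form
J =
  [4, 1]
  [0, 4]
(up to reordering of blocks).

Per-block formulas:
  For a 2×2 Jordan block J_2(4): exp(t · J_2(4)) = e^(4t)·(I + t·N), where N is the 2×2 nilpotent shift.

After assembling e^{tJ} and conjugating by P, we get:

e^{tB} =
  [exp(4*t), t*exp(4*t)]
  [0, exp(4*t)]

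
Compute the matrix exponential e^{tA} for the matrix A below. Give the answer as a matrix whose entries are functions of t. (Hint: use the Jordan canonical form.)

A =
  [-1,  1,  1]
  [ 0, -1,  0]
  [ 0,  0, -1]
e^{tA} =
  [exp(-t), t*exp(-t), t*exp(-t)]
  [0, exp(-t), 0]
  [0, 0, exp(-t)]

Strategy: write A = P · J · P⁻¹ where J is a Jordan canonical form, so e^{tA} = P · e^{tJ} · P⁻¹, and e^{tJ} can be computed block-by-block.

A has Jordan form
J =
  [-1,  1,  0]
  [ 0, -1,  0]
  [ 0,  0, -1]
(up to reordering of blocks).

Per-block formulas:
  For a 1×1 block at λ = -1: exp(t · [-1]) = [e^(-1t)].
  For a 2×2 Jordan block J_2(-1): exp(t · J_2(-1)) = e^(-1t)·(I + t·N), where N is the 2×2 nilpotent shift.

After assembling e^{tJ} and conjugating by P, we get:

e^{tA} =
  [exp(-t), t*exp(-t), t*exp(-t)]
  [0, exp(-t), 0]
  [0, 0, exp(-t)]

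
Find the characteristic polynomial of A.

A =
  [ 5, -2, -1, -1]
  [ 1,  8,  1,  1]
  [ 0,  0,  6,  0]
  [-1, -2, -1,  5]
x^4 - 24*x^3 + 216*x^2 - 864*x + 1296

Expanding det(x·I − A) (e.g. by cofactor expansion or by noting that A is similar to its Jordan form J, which has the same characteristic polynomial as A) gives
  χ_A(x) = x^4 - 24*x^3 + 216*x^2 - 864*x + 1296
which factors as (x - 6)^4. The eigenvalues (with algebraic multiplicities) are λ = 6 with multiplicity 4.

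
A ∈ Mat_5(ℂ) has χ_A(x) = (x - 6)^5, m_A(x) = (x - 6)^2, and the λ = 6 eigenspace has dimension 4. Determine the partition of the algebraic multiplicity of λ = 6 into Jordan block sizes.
Block sizes for λ = 6: [2, 1, 1, 1]

Step 1 — from the characteristic polynomial, algebraic multiplicity of λ = 6 is 5. From dim ker(A − (6)·I) = 4, there are exactly 4 Jordan blocks for λ = 6.
Step 2 — from the minimal polynomial, the factor (x − 6)^2 tells us the largest block for λ = 6 has size 2.
Step 3 — with total size 5, 4 blocks, and largest block 2, the block sizes (in nonincreasing order) are [2, 1, 1, 1].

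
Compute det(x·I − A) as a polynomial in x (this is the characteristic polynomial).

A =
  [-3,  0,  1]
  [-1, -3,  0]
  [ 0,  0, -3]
x^3 + 9*x^2 + 27*x + 27

Expanding det(x·I − A) (e.g. by cofactor expansion or by noting that A is similar to its Jordan form J, which has the same characteristic polynomial as A) gives
  χ_A(x) = x^3 + 9*x^2 + 27*x + 27
which factors as (x + 3)^3. The eigenvalues (with algebraic multiplicities) are λ = -3 with multiplicity 3.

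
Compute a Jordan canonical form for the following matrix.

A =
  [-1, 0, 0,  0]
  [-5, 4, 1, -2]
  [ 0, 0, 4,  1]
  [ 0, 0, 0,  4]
J_1(-1) ⊕ J_3(4)

The characteristic polynomial is
  det(x·I − A) = x^4 - 11*x^3 + 36*x^2 - 16*x - 64 = (x - 4)^3*(x + 1)

Eigenvalues and multiplicities (the geometric multiplicity of λ is n − rank(A − λI), which equals the number of Jordan blocks for λ):
  λ = -1: algebraic multiplicity = 1, geometric multiplicity = 1
  λ = 4: algebraic multiplicity = 3, geometric multiplicity = 1

Determining the block sizes for each eigenvalue:
  λ = -1: one block (gm = 1), so the single block has size am = 1 → block sizes [1]
  λ = 4: one block (gm = 1), so the single block has size am = 3 → block sizes [3]

Assembling the blocks gives a Jordan form
J =
  [-1, 0, 0, 0]
  [ 0, 4, 1, 0]
  [ 0, 0, 4, 1]
  [ 0, 0, 0, 4]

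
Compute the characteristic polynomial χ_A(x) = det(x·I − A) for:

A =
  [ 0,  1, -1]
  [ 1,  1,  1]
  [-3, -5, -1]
x^3

Expanding det(x·I − A) (e.g. by cofactor expansion or by noting that A is similar to its Jordan form J, which has the same characteristic polynomial as A) gives
  χ_A(x) = x^3
which factors as x^3. The eigenvalues (with algebraic multiplicities) are λ = 0 with multiplicity 3.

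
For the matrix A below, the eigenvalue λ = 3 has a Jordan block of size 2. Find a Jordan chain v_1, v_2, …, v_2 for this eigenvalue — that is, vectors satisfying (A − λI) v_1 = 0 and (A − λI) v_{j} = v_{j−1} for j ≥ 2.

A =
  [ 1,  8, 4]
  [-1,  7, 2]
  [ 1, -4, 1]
A Jordan chain for λ = 3 of length 2:
v_1 = (-2, -1, 1)ᵀ
v_2 = (1, 0, 0)ᵀ

Let N = A − (3)·I. We want v_2 with N^2 v_2 = 0 but N^1 v_2 ≠ 0; then v_{j-1} := N · v_j for j = 2, …, 2.

Pick v_2 = (1, 0, 0)ᵀ.
Then v_1 = N · v_2 = (-2, -1, 1)ᵀ.

Sanity check: (A − (3)·I) v_1 = (0, 0, 0)ᵀ = 0. ✓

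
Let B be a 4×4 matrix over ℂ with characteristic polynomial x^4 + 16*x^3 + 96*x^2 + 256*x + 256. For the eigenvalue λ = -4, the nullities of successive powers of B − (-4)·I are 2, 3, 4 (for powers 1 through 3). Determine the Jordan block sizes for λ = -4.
Block sizes for λ = -4: [3, 1]

From the dimensions of kernels of powers, the number of Jordan blocks of size at least j is d_j − d_{j−1} where d_j = dim ker(N^j) (with d_0 = 0). Computing the differences gives [2, 1, 1].
The number of blocks of size exactly k is (#blocks of size ≥ k) − (#blocks of size ≥ k + 1), so the partition is: 1 block(s) of size 1, 1 block(s) of size 3.
In nonincreasing order the block sizes are [3, 1].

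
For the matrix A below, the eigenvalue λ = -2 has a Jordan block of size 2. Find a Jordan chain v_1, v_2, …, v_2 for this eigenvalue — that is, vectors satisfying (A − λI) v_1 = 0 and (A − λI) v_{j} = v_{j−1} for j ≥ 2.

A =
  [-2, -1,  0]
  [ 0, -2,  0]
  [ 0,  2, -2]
A Jordan chain for λ = -2 of length 2:
v_1 = (-1, 0, 2)ᵀ
v_2 = (0, 1, 0)ᵀ

Let N = A − (-2)·I. We want v_2 with N^2 v_2 = 0 but N^1 v_2 ≠ 0; then v_{j-1} := N · v_j for j = 2, …, 2.

Pick v_2 = (0, 1, 0)ᵀ.
Then v_1 = N · v_2 = (-1, 0, 2)ᵀ.

Sanity check: (A − (-2)·I) v_1 = (0, 0, 0)ᵀ = 0. ✓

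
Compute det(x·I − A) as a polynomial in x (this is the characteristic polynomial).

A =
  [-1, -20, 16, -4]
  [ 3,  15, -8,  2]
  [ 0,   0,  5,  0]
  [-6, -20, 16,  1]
x^4 - 20*x^3 + 150*x^2 - 500*x + 625

Expanding det(x·I − A) (e.g. by cofactor expansion or by noting that A is similar to its Jordan form J, which has the same characteristic polynomial as A) gives
  χ_A(x) = x^4 - 20*x^3 + 150*x^2 - 500*x + 625
which factors as (x - 5)^4. The eigenvalues (with algebraic multiplicities) are λ = 5 with multiplicity 4.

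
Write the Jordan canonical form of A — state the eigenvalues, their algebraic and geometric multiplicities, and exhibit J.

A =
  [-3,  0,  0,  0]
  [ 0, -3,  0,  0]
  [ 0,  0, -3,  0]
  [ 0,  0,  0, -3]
J_1(-3) ⊕ J_1(-3) ⊕ J_1(-3) ⊕ J_1(-3)

The characteristic polynomial is
  det(x·I − A) = x^4 + 12*x^3 + 54*x^2 + 108*x + 81 = (x + 3)^4

Eigenvalues and multiplicities (the geometric multiplicity of λ is n − rank(A − λI), which equals the number of Jordan blocks for λ):
  λ = -3: algebraic multiplicity = 4, geometric multiplicity = 4

Determining the block sizes for each eigenvalue:
  λ = -3: gm = am = 4, so every block has size 1 → block sizes [1, 1, 1, 1]

Assembling the blocks gives a Jordan form
J =
  [-3,  0,  0,  0]
  [ 0, -3,  0,  0]
  [ 0,  0, -3,  0]
  [ 0,  0,  0, -3]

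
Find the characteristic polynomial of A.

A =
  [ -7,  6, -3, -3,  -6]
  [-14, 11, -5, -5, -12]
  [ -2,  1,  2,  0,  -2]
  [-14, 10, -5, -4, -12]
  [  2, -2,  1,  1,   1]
x^5 - 3*x^4 + 2*x^3 + 2*x^2 - 3*x + 1

Expanding det(x·I − A) (e.g. by cofactor expansion or by noting that A is similar to its Jordan form J, which has the same characteristic polynomial as A) gives
  χ_A(x) = x^5 - 3*x^4 + 2*x^3 + 2*x^2 - 3*x + 1
which factors as (x - 1)^4*(x + 1). The eigenvalues (with algebraic multiplicities) are λ = -1 with multiplicity 1, λ = 1 with multiplicity 4.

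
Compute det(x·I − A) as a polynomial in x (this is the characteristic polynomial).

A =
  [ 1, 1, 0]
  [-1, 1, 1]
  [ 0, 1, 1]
x^3 - 3*x^2 + 3*x - 1

Expanding det(x·I − A) (e.g. by cofactor expansion or by noting that A is similar to its Jordan form J, which has the same characteristic polynomial as A) gives
  χ_A(x) = x^3 - 3*x^2 + 3*x - 1
which factors as (x - 1)^3. The eigenvalues (with algebraic multiplicities) are λ = 1 with multiplicity 3.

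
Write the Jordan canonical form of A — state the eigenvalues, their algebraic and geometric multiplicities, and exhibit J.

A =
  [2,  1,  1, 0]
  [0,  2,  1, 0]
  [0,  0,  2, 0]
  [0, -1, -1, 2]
J_3(2) ⊕ J_1(2)

The characteristic polynomial is
  det(x·I − A) = x^4 - 8*x^3 + 24*x^2 - 32*x + 16 = (x - 2)^4

Eigenvalues and multiplicities (the geometric multiplicity of λ is n − rank(A − λI), which equals the number of Jordan blocks for λ):
  λ = 2: algebraic multiplicity = 4, geometric multiplicity = 2

Determining the block sizes for each eigenvalue:
  λ = 2: with am = 4 and gm = 2, the partition is not yet determined (e.g. several partitions of 4 into 2 parts exist). Let N = A − (2)·I. Computing rank(N^1) = 2, rank(N^2) = 1, rank(N^3) = 0; the number of blocks of size ≥ j is rank(N^{j−1}) − rank(N^j), giving [2, 1, 1]. So we have 1 block(s) of size 3, 1 block(s) of size 1 → block sizes [3, 1]

Assembling the blocks gives a Jordan form
J =
  [2, 1, 0, 0]
  [0, 2, 1, 0]
  [0, 0, 2, 0]
  [0, 0, 0, 2]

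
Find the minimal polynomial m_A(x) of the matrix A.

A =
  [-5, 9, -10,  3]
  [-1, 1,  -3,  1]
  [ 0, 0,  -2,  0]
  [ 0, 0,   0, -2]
x^3 + 6*x^2 + 12*x + 8

The characteristic polynomial is χ_A(x) = (x + 2)^4, so the eigenvalues are known. The minimal polynomial is
  m_A(x) = Π_λ (x − λ)^{k_λ}
where k_λ is the size of the *largest* Jordan block for λ (equivalently, the smallest k with (A − λI)^k v = 0 for every generalised eigenvector v of λ).

  λ = -2: largest Jordan block has size 3, contributing (x + 2)^3

So m_A(x) = (x + 2)^3 = x^3 + 6*x^2 + 12*x + 8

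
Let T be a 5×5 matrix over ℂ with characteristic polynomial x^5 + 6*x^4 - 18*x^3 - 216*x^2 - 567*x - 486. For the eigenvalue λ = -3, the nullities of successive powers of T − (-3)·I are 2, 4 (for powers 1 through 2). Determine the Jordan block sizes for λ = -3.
Block sizes for λ = -3: [2, 2]

From the dimensions of kernels of powers, the number of Jordan blocks of size at least j is d_j − d_{j−1} where d_j = dim ker(N^j) (with d_0 = 0). Computing the differences gives [2, 2].
The number of blocks of size exactly k is (#blocks of size ≥ k) − (#blocks of size ≥ k + 1), so the partition is: 2 block(s) of size 2.
In nonincreasing order the block sizes are [2, 2].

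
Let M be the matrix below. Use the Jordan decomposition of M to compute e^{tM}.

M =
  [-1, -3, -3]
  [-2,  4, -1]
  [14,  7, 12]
e^{tM} =
  [-6*t*exp(5*t) + exp(5*t), -3*t*exp(5*t), -3*t*exp(5*t)]
  [-2*t*exp(5*t), -t*exp(5*t) + exp(5*t), -t*exp(5*t)]
  [14*t*exp(5*t), 7*t*exp(5*t), 7*t*exp(5*t) + exp(5*t)]

Strategy: write M = P · J · P⁻¹ where J is a Jordan canonical form, so e^{tM} = P · e^{tJ} · P⁻¹, and e^{tJ} can be computed block-by-block.

M has Jordan form
J =
  [5, 1, 0]
  [0, 5, 0]
  [0, 0, 5]
(up to reordering of blocks).

Per-block formulas:
  For a 1×1 block at λ = 5: exp(t · [5]) = [e^(5t)].
  For a 2×2 Jordan block J_2(5): exp(t · J_2(5)) = e^(5t)·(I + t·N), where N is the 2×2 nilpotent shift.

After assembling e^{tJ} and conjugating by P, we get:

e^{tM} =
  [-6*t*exp(5*t) + exp(5*t), -3*t*exp(5*t), -3*t*exp(5*t)]
  [-2*t*exp(5*t), -t*exp(5*t) + exp(5*t), -t*exp(5*t)]
  [14*t*exp(5*t), 7*t*exp(5*t), 7*t*exp(5*t) + exp(5*t)]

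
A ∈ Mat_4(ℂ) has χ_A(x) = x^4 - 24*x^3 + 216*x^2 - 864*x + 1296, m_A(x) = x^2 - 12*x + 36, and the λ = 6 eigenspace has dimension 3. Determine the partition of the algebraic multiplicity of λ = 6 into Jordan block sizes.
Block sizes for λ = 6: [2, 1, 1]

Step 1 — from the characteristic polynomial, algebraic multiplicity of λ = 6 is 4. From dim ker(A − (6)·I) = 3, there are exactly 3 Jordan blocks for λ = 6.
Step 2 — from the minimal polynomial, the factor (x − 6)^2 tells us the largest block for λ = 6 has size 2.
Step 3 — with total size 4, 3 blocks, and largest block 2, the block sizes (in nonincreasing order) are [2, 1, 1].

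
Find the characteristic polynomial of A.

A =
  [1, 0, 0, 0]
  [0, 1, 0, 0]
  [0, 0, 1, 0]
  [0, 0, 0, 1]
x^4 - 4*x^3 + 6*x^2 - 4*x + 1

Expanding det(x·I − A) (e.g. by cofactor expansion or by noting that A is similar to its Jordan form J, which has the same characteristic polynomial as A) gives
  χ_A(x) = x^4 - 4*x^3 + 6*x^2 - 4*x + 1
which factors as (x - 1)^4. The eigenvalues (with algebraic multiplicities) are λ = 1 with multiplicity 4.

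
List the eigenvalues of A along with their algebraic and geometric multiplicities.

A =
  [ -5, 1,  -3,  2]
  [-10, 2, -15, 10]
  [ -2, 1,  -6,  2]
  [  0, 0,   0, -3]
λ = -3: alg = 4, geom = 3

Step 1 — factor the characteristic polynomial to read off the algebraic multiplicities:
  χ_A(x) = (x + 3)^4

Step 2 — compute geometric multiplicities via the rank-nullity identity g(λ) = n − rank(A − λI):
  rank(A − (-3)·I) = 1, so dim ker(A − (-3)·I) = n − 1 = 3

Summary:
  λ = -3: algebraic multiplicity = 4, geometric multiplicity = 3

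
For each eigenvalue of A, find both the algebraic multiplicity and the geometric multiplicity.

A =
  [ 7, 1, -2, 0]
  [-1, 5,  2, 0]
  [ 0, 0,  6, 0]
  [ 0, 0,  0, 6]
λ = 6: alg = 4, geom = 3

Step 1 — factor the characteristic polynomial to read off the algebraic multiplicities:
  χ_A(x) = (x - 6)^4

Step 2 — compute geometric multiplicities via the rank-nullity identity g(λ) = n − rank(A − λI):
  rank(A − (6)·I) = 1, so dim ker(A − (6)·I) = n − 1 = 3

Summary:
  λ = 6: algebraic multiplicity = 4, geometric multiplicity = 3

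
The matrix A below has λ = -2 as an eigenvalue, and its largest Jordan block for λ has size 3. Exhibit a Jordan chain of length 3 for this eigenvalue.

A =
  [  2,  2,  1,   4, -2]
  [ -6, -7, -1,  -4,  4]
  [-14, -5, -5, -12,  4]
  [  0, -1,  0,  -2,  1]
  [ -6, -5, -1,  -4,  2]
A Jordan chain for λ = -2 of length 3:
v_1 = (2, -4, -8, 0, -4)ᵀ
v_2 = (4, -6, -14, 0, -6)ᵀ
v_3 = (1, 0, 0, 0, 0)ᵀ

Let N = A − (-2)·I. We want v_3 with N^3 v_3 = 0 but N^2 v_3 ≠ 0; then v_{j-1} := N · v_j for j = 3, …, 2.

Pick v_3 = (1, 0, 0, 0, 0)ᵀ.
Then v_2 = N · v_3 = (4, -6, -14, 0, -6)ᵀ.
Then v_1 = N · v_2 = (2, -4, -8, 0, -4)ᵀ.

Sanity check: (A − (-2)·I) v_1 = (0, 0, 0, 0, 0)ᵀ = 0. ✓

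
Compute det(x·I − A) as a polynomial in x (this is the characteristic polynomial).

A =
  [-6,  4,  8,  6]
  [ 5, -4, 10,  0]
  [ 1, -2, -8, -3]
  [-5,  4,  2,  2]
x^4 + 16*x^3 + 96*x^2 + 256*x + 256

Expanding det(x·I − A) (e.g. by cofactor expansion or by noting that A is similar to its Jordan form J, which has the same characteristic polynomial as A) gives
  χ_A(x) = x^4 + 16*x^3 + 96*x^2 + 256*x + 256
which factors as (x + 4)^4. The eigenvalues (with algebraic multiplicities) are λ = -4 with multiplicity 4.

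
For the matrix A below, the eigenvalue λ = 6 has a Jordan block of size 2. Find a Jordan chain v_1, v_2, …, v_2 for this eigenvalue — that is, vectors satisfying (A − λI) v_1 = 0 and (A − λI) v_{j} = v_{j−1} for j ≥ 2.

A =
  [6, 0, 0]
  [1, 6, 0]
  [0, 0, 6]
A Jordan chain for λ = 6 of length 2:
v_1 = (0, 1, 0)ᵀ
v_2 = (1, 0, 0)ᵀ

Let N = A − (6)·I. We want v_2 with N^2 v_2 = 0 but N^1 v_2 ≠ 0; then v_{j-1} := N · v_j for j = 2, …, 2.

Pick v_2 = (1, 0, 0)ᵀ.
Then v_1 = N · v_2 = (0, 1, 0)ᵀ.

Sanity check: (A − (6)·I) v_1 = (0, 0, 0)ᵀ = 0. ✓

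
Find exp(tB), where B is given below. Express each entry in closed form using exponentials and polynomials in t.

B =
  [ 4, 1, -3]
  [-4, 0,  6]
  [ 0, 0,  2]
e^{tB} =
  [2*t*exp(2*t) + exp(2*t), t*exp(2*t), -3*t*exp(2*t)]
  [-4*t*exp(2*t), -2*t*exp(2*t) + exp(2*t), 6*t*exp(2*t)]
  [0, 0, exp(2*t)]

Strategy: write B = P · J · P⁻¹ where J is a Jordan canonical form, so e^{tB} = P · e^{tJ} · P⁻¹, and e^{tJ} can be computed block-by-block.

B has Jordan form
J =
  [2, 1, 0]
  [0, 2, 0]
  [0, 0, 2]
(up to reordering of blocks).

Per-block formulas:
  For a 1×1 block at λ = 2: exp(t · [2]) = [e^(2t)].
  For a 2×2 Jordan block J_2(2): exp(t · J_2(2)) = e^(2t)·(I + t·N), where N is the 2×2 nilpotent shift.

After assembling e^{tJ} and conjugating by P, we get:

e^{tB} =
  [2*t*exp(2*t) + exp(2*t), t*exp(2*t), -3*t*exp(2*t)]
  [-4*t*exp(2*t), -2*t*exp(2*t) + exp(2*t), 6*t*exp(2*t)]
  [0, 0, exp(2*t)]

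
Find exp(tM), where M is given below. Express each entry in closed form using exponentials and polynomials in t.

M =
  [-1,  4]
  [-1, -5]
e^{tM} =
  [2*t*exp(-3*t) + exp(-3*t), 4*t*exp(-3*t)]
  [-t*exp(-3*t), -2*t*exp(-3*t) + exp(-3*t)]

Strategy: write M = P · J · P⁻¹ where J is a Jordan canonical form, so e^{tM} = P · e^{tJ} · P⁻¹, and e^{tJ} can be computed block-by-block.

M has Jordan form
J =
  [-3,  1]
  [ 0, -3]
(up to reordering of blocks).

Per-block formulas:
  For a 2×2 Jordan block J_2(-3): exp(t · J_2(-3)) = e^(-3t)·(I + t·N), where N is the 2×2 nilpotent shift.

After assembling e^{tJ} and conjugating by P, we get:

e^{tM} =
  [2*t*exp(-3*t) + exp(-3*t), 4*t*exp(-3*t)]
  [-t*exp(-3*t), -2*t*exp(-3*t) + exp(-3*t)]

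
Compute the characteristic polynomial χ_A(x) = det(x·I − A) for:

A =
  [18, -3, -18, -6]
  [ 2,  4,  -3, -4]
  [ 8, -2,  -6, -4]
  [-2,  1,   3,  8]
x^4 - 24*x^3 + 216*x^2 - 864*x + 1296

Expanding det(x·I − A) (e.g. by cofactor expansion or by noting that A is similar to its Jordan form J, which has the same characteristic polynomial as A) gives
  χ_A(x) = x^4 - 24*x^3 + 216*x^2 - 864*x + 1296
which factors as (x - 6)^4. The eigenvalues (with algebraic multiplicities) are λ = 6 with multiplicity 4.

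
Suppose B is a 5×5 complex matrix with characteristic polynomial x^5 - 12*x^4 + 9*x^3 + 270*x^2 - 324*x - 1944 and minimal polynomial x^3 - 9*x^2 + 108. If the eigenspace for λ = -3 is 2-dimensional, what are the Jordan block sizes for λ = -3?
Block sizes for λ = -3: [1, 1]

Step 1 — from the characteristic polynomial, algebraic multiplicity of λ = -3 is 2. From dim ker(B − (-3)·I) = 2, there are exactly 2 Jordan blocks for λ = -3.
Step 2 — from the minimal polynomial, the factor (x + 3) tells us the largest block for λ = -3 has size 1.
Step 3 — with total size 2, 2 blocks, and largest block 1, the block sizes (in nonincreasing order) are [1, 1].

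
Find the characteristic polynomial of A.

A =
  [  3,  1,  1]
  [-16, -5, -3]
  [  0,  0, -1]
x^3 + 3*x^2 + 3*x + 1

Expanding det(x·I − A) (e.g. by cofactor expansion or by noting that A is similar to its Jordan form J, which has the same characteristic polynomial as A) gives
  χ_A(x) = x^3 + 3*x^2 + 3*x + 1
which factors as (x + 1)^3. The eigenvalues (with algebraic multiplicities) are λ = -1 with multiplicity 3.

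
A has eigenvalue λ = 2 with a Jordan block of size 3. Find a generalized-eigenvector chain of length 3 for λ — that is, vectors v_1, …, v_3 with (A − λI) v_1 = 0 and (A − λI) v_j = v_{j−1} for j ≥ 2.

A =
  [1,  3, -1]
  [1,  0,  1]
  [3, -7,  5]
A Jordan chain for λ = 2 of length 3:
v_1 = (1, 0, -1)ᵀ
v_2 = (-1, 1, 3)ᵀ
v_3 = (1, 0, 0)ᵀ

Let N = A − (2)·I. We want v_3 with N^3 v_3 = 0 but N^2 v_3 ≠ 0; then v_{j-1} := N · v_j for j = 3, …, 2.

Pick v_3 = (1, 0, 0)ᵀ.
Then v_2 = N · v_3 = (-1, 1, 3)ᵀ.
Then v_1 = N · v_2 = (1, 0, -1)ᵀ.

Sanity check: (A − (2)·I) v_1 = (0, 0, 0)ᵀ = 0. ✓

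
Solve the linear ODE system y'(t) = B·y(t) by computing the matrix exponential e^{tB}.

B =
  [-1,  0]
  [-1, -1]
e^{tB} =
  [exp(-t), 0]
  [-t*exp(-t), exp(-t)]

Strategy: write B = P · J · P⁻¹ where J is a Jordan canonical form, so e^{tB} = P · e^{tJ} · P⁻¹, and e^{tJ} can be computed block-by-block.

B has Jordan form
J =
  [-1,  1]
  [ 0, -1]
(up to reordering of blocks).

Per-block formulas:
  For a 2×2 Jordan block J_2(-1): exp(t · J_2(-1)) = e^(-1t)·(I + t·N), where N is the 2×2 nilpotent shift.

After assembling e^{tJ} and conjugating by P, we get:

e^{tB} =
  [exp(-t), 0]
  [-t*exp(-t), exp(-t)]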